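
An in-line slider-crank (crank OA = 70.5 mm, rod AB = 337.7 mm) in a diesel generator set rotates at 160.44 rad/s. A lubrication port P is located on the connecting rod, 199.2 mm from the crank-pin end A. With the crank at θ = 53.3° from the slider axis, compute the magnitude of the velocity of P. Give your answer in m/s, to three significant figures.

10.1

ω = 160.4 rad/s.  Crank-pin speed |V_A| = rω = 11.311 m/s, perpendicular to OA.
Rod angle: sinφ = −(r/L) sinθ ⇒ φ = -9.636°; ω_rod = −rω cosθ/√(L²−r²sin²θ) = -20.303 rad/s.
V_P = V_A + ω_rod × AP, with AP = 0.1992 m along the rod.
Components: V_Px = −rω sinθ − a·ω_rod·sinφ = -9.7459 m/s;  V_Py = rω cosθ + a·ω_rod·cosφ = +2.7724 m/s.
|V_P| = √(V_Px² + V_Py²) = 10.133 m/s.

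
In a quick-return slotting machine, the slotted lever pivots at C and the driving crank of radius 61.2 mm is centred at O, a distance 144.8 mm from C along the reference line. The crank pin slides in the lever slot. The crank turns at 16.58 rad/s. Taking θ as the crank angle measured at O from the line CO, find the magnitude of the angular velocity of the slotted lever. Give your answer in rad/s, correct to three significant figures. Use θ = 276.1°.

ω = 16.58 rad/s
Crank pin A relative to C: A = (d + r cosθ, r sinθ); lever angle φ = atan2(r sinθ, d + r cosθ).
Differentiating tanφ: φ̇ = rω(d cosθ + r)/(d² + r² + 2dr cosθ).
d² + r² + 2dr cosθ = |CA|² = 0.0265959 m²;  d cosθ + r = +0.076587 m.
|ω_lever| = |0.0612·16.58·+0.076587| / 0.0265959 = 2.922 rad/s.

2.92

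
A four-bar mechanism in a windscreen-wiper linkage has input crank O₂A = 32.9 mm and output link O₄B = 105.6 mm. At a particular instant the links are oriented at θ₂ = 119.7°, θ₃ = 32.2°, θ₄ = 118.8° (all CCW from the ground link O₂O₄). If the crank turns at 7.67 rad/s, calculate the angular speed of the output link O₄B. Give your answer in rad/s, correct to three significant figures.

ω₂ = 7.67 rad/s
Differentiating the loop-closure r₂e^{iθ₂}+r₃e^{iθ₃}=r₁+r₄e^{iθ₄} gives r₂ω₂e^{iθ₂}+r₃ω₃e^{iθ₃}=r₄ω₄e^{iθ₄}.
Eliminating the other unknown: ω₄ = r₂ω₂ sin(θ₂−θ₃) / [r₄ sin(θ₄−θ₃)].
Numerator sine = +0.99905; denominator sine = +0.99824.
Result = 0.0329·7.67·(+0.99905) / (0.1056·(+0.99824)) = +2.3915 rad/s; magnitude 2.3915 rad/s.

2.39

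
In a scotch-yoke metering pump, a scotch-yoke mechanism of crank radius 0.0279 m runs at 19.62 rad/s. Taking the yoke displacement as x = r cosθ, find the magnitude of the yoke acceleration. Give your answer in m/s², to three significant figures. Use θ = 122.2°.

5.72

ω = 19.62 rad/s
x = r cosθ ⇒ ẍ = −rω² cosθ (ω constant).
|a| = rω²|cosθ| = 0.0279·(19.62)²·|cos 122.2°| = 5.7231 m/s².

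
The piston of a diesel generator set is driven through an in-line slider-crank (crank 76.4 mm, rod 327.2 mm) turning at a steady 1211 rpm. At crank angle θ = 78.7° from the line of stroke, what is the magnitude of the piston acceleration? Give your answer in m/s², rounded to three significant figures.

30.7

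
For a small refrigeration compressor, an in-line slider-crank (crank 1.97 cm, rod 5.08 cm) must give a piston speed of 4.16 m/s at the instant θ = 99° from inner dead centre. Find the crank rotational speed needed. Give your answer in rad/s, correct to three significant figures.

For an in-line slider-crank, |v_piston| = rω|sinθ|·[1 + r cosθ/√(L² − r² sin²θ)].
With r = 0.0197 m, L = 0.0508 m, θ = 99°: the bracketed kinematic factor |dx/dθ| = 0.01818 m.
ω = v/|dx/dθ| = 4.16/0.01818 = 228.83 rad/s.

229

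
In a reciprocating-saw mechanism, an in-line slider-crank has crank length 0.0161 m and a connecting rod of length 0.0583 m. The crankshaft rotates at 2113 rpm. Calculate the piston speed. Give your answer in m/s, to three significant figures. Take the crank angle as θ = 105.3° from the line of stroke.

3.18

ω = 2π·2113/60 = 221.3 rad/s
For an in-line slider-crank, x = r cosθ + √(L² − r² sin²θ), so v = −rω sinθ·[1 + r cosθ/√(L² − r² sin²θ)].
With r = 0.0161 m, L = 0.0583 m, θ = 105.3°: √(L² − r² sin²θ) = 0.056194 m.
v = −0.0161·221.3·0.96456·[1 + 0.0161·-0.26387/0.056194] = -3.1764 m/s.
|v| = 3.1764 m/s.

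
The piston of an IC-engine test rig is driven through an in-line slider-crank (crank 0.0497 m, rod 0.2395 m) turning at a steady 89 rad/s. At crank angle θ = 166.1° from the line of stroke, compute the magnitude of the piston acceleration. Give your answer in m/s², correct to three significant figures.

ω = 89 rad/s
x(θ) = r cosθ + √(L² − r² sin²θ); with ω constant, a = ω²·d²x/dθ².
d²x/dθ² = −r cosθ − r²(cos2θ)/√u − r⁴ sin²2θ/(4u^{3/2}),  u = L² − r² sin²θ = 0.0572177 m².
Substituting r = 0.0497 m, L = 0.2395 m, θ = 166.1°: d²x/dθ² = +0.039086 m.
a = ω²·d²x/dθ² = (89)²·(+0.039086) = +309.6 m/s²;  |a| = 309.6 m/s².

310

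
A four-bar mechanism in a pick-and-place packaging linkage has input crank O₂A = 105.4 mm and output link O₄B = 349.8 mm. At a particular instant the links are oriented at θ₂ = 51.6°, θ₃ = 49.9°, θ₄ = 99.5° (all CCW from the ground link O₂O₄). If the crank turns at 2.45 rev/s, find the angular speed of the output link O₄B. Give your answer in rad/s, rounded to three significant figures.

ω₂ = 15.39 rad/s (from 2.45 rev/s).
Differentiating the loop-closure r₂e^{iθ₂}+r₃e^{iθ₃}=r₁+r₄e^{iθ₄} gives r₂ω₂e^{iθ₂}+r₃ω₃e^{iθ₃}=r₄ω₄e^{iθ₄}.
Eliminating the other unknown: ω₄ = r₂ω₂ sin(θ₂−θ₃) / [r₄ sin(θ₄−θ₃)].
Numerator sine = +0.02967; denominator sine = +0.76154.
Result = 0.1054·15.39·(+0.02967) / (0.3498·(+0.76154)) = +0.18069 rad/s; magnitude 0.18069 rad/s.

0.181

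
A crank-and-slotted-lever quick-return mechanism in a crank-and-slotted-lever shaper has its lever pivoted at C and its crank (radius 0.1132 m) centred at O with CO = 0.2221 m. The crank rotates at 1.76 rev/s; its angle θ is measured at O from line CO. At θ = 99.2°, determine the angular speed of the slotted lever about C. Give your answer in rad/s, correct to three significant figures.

1.80

ω = 11.06 rad/s (from 1.76 rev/s).
Crank pin A relative to C: A = (d + r cosθ, r sinθ); lever angle φ = atan2(r sinθ, d + r cosθ).
Differentiating tanφ: φ̇ = rω(d cosθ + r)/(d² + r² + 2dr cosθ).
d² + r² + 2dr cosθ = |CA|² = 0.0541033 m²;  d cosθ + r = +0.07769 m.
|ω_lever| = |0.1132·11.06·+0.07769| / 0.0541033 = 1.7976 rad/s.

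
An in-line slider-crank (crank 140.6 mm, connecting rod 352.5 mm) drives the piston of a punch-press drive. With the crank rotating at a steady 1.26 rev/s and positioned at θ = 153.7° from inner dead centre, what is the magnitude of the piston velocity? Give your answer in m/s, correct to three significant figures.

ω = 2π·1.26 = 7.917 rad/s
For an in-line slider-crank, x = r cosθ + √(L² − r² sin²θ), so v = −rω sinθ·[1 + r cosθ/√(L² − r² sin²θ)].
With r = 0.1406 m, L = 0.3525 m, θ = 153.7°: √(L² − r² sin²θ) = 0.34695 m.
v = −0.1406·7.917·0.44307·[1 + 0.1406·-0.89649/0.34695] = -0.31401 m/s.
|v| = 0.31401 m/s.

0.314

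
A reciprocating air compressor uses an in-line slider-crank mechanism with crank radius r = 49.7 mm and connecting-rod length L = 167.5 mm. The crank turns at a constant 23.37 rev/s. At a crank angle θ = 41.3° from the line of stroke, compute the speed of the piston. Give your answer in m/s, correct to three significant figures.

ω = 2π·23.4 = 146.8 rad/s
For an in-line slider-crank, x = r cosθ + √(L² − r² sin²θ), so v = −rω sinθ·[1 + r cosθ/√(L² − r² sin²θ)].
With r = 0.0497 m, L = 0.1675 m, θ = 41.3°: √(L² − r² sin²θ) = 0.16426 m.
v = −0.0497·146.8·0.66000·[1 + 0.0497·0.75126/0.16426] = -5.9115 m/s.
|v| = 5.9115 m/s.

5.91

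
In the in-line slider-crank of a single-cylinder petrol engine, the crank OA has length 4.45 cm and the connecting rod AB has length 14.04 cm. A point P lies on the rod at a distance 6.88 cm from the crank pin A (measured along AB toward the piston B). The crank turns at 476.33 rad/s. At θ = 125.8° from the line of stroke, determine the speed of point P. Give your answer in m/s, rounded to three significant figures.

16.8

ω = 476.3 rad/s.  Crank-pin speed |V_A| = rω = 21.197 m/s, perpendicular to OA.
Rod angle: sinφ = −(r/L) sinθ ⇒ φ = -14.896°; ω_rod = −rω cosθ/√(L²−r²sin²θ) = +91.384 rad/s.
V_P = V_A + ω_rod × AP, with AP = 0.0688 m along the rod.
Components: V_Px = −rω sinθ − a·ω_rod·sinφ = -15.576 m/s;  V_Py = rω cosθ + a·ω_rod·cosφ = -6.3232 m/s.
|V_P| = √(V_Px² + V_Py²) = 16.81 m/s.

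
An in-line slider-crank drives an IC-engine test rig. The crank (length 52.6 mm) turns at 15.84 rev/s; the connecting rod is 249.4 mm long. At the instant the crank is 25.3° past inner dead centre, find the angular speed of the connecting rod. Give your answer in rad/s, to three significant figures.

ω = 99.53 rad/s (converted from 15.84 rev/s).
The rod makes angle φ with the slider axis where L sinφ = r sinθ; differentiating, L cosφ·φ̇ = r ω cosθ.
L cosφ = √(L² − r² sin²θ) = 0.24838 m.
|ω_rod| = r ω |cosθ| / √(L² − r² sin²θ) = 0.0526·99.53·0.90408/0.24838 = 19.055 rad/s.

19.1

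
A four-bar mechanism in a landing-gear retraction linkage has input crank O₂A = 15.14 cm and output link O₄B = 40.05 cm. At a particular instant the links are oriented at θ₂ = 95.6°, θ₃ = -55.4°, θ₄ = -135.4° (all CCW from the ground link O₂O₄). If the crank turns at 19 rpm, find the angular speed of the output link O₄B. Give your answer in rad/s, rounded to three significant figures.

0.370

ω₂ = 1.99 rad/s (from 19 rpm).
Differentiating the loop-closure r₂e^{iθ₂}+r₃e^{iθ₃}=r₁+r₄e^{iθ₄} gives r₂ω₂e^{iθ₂}+r₃ω₃e^{iθ₃}=r₄ω₄e^{iθ₄}.
Eliminating the other unknown: ω₄ = r₂ω₂ sin(θ₂−θ₃) / [r₄ sin(θ₄−θ₃)].
Numerator sine = +0.48481; denominator sine = -0.98481.
Result = 0.1514·1.99·(+0.48481) / (0.4005·(-0.98481)) = -0.37028 rad/s; magnitude 0.37028 rad/s.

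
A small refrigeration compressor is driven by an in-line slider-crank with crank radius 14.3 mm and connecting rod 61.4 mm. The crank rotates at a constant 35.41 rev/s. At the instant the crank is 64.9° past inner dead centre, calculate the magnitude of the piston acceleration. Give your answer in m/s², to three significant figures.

194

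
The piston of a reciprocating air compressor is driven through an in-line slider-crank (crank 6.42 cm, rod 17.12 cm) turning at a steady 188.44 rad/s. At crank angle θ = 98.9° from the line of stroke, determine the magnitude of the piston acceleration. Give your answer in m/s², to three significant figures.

ω = 188.4 rad/s
x(θ) = r cosθ + √(L² − r² sin²θ); with ω constant, a = ω²·d²x/dθ².
d²x/dθ² = −r cosθ − r²(cos2θ)/√u − r⁴ sin²2θ/(4u^{3/2}),  u = L² − r² sin²θ = 0.0252865 m².
Substituting r = 0.0642 m, L = 0.1712 m, θ = 98.9°: d²x/dθ² = +0.034512 m.
a = ω²·d²x/dθ² = (188.4)²·(+0.034512) = +1225.5 m/s²;  |a| = 1225.5 m/s².

1230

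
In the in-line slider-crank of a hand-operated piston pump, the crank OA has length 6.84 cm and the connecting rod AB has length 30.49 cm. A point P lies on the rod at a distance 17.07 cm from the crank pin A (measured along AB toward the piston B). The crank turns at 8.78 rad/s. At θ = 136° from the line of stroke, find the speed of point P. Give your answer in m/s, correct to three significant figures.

ω = 8.78 rad/s.  Crank-pin speed |V_A| = rω = 0.60055 m/s, perpendicular to OA.
Rod angle: sinφ = −(r/L) sinθ ⇒ φ = -8.965°; ω_rod = −rω cosθ/√(L²−r²sin²θ) = +1.4344 rad/s.
V_P = V_A + ω_rod × AP, with AP = 0.1707 m along the rod.
Components: V_Px = −rω sinθ − a·ω_rod·sinφ = -0.37902 m/s;  V_Py = rω cosθ + a·ω_rod·cosφ = -0.19014 m/s.
|V_P| = √(V_Px² + V_Py²) = 0.42404 m/s.

0.424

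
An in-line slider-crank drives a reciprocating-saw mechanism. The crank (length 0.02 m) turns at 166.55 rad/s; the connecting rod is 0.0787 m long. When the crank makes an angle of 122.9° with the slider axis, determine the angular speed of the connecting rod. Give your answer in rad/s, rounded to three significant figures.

ω = 166.6 rad/s
The rod makes angle φ with the slider axis where L sinφ = r sinθ; differentiating, L cosφ·φ̇ = r ω cosθ.
L cosφ = √(L² − r² sin²θ) = 0.076888 m.
|ω_rod| = r ω |cosθ| / √(L² − r² sin²θ) = 0.02·166.6·0.54317/0.076888 = 23.532 rad/s.

23.5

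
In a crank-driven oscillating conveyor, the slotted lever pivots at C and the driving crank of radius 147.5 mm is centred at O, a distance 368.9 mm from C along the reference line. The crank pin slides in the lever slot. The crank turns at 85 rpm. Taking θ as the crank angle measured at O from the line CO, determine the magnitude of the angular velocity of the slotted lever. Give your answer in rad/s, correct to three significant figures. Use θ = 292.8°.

1.91

ω = 8.901 rad/s (from 85 rpm).
Crank pin A relative to C: A = (d + r cosθ, r sinθ); lever angle φ = atan2(r sinθ, d + r cosθ).
Differentiating tanφ: φ̇ = rω(d cosθ + r)/(d² + r² + 2dr cosθ).
d² + r² + 2dr cosθ = |CA|² = 0.200015 m²;  d cosθ + r = +0.29045 m.
|ω_lever| = |0.1475·8.901·+0.29045| / 0.200015 = 1.9066 rad/s.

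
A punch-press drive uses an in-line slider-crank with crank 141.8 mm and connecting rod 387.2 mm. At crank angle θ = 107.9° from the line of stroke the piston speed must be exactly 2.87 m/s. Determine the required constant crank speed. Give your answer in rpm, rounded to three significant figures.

231

For an in-line slider-crank, |v_piston| = rω|sinθ|·[1 + r cosθ/√(L² − r² sin²θ)].
With r = 0.1418 m, L = 0.3872 m, θ = 107.9°: the bracketed kinematic factor |dx/dθ| = 0.11873 m.
ω = v/|dx/dθ| = 2.87/0.11873 = 24.172 rad/s.
N = 60ω/(2π) = 230.83 rpm.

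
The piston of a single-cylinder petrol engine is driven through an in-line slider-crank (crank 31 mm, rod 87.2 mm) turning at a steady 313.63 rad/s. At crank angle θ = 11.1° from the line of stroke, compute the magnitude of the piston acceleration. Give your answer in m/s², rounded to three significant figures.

4000

ω = 313.6 rad/s
x(θ) = r cosθ + √(L² − r² sin²θ); with ω constant, a = ω²·d²x/dθ².
d²x/dθ² = −r cosθ − r²(cos2θ)/√u − r⁴ sin²2θ/(4u^{3/2}),  u = L² − r² sin²θ = 0.00756822 m².
Substituting r = 0.031 m, L = 0.0872 m, θ = 11.1°: d²x/dθ² = -0.040698 m.
a = ω²·d²x/dθ² = (313.6)²·(-0.040698) = -4003.2 m/s²;  |a| = 4003.2 m/s².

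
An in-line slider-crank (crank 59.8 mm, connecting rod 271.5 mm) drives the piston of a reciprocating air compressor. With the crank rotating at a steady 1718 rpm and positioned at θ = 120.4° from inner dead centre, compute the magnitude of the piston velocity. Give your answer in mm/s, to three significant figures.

8230

ω = 2π·1718/60 = 179.9 rad/s
For an in-line slider-crank, x = r cosθ + √(L² − r² sin²θ), so v = −rω sinθ·[1 + r cosθ/√(L² − r² sin²θ)].
With r = 0.0598 m, L = 0.2715 m, θ = 120.4°: √(L² − r² sin²θ) = 0.26656 m.
v = −0.0598·179.9·0.86251·[1 + 0.0598·-0.50603/0.26656] = -8.2259 m/s.
|v| = 8.2259 m/s = 8225.9 mm/s.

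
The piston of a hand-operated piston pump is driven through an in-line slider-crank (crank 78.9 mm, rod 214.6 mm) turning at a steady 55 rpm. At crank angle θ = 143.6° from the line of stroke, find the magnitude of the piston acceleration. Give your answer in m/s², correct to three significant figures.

ω = 2π·55/60 = 5.76 rad/s
x(θ) = r cosθ + √(L² − r² sin²θ); with ω constant, a = ω²·d²x/dθ².
d²x/dθ² = −r cosθ − r²(cos2θ)/√u − r⁴ sin²2θ/(4u^{3/2}),  u = L² − r² sin²θ = 0.043861 m².
Substituting r = 0.0789 m, L = 0.2146 m, θ = 143.6°: d²x/dθ² = +0.053754 m.
a = ω²·d²x/dθ² = (5.76)²·(+0.053754) = +1.7832 m/s²;  |a| = 1.7832 m/s².

1.78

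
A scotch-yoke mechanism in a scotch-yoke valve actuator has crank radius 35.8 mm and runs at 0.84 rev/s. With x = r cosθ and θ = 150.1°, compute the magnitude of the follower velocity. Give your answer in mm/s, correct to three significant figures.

94.2

ω = 5.278 rad/s (from 0.84 rev/s).
x = r cosθ ⇒ ẋ = −rω sinθ.
|v| = rω|sinθ| = 0.0358·5.278·|sin 150.1°| = 0.094188 m/s = 94.188 mm/s.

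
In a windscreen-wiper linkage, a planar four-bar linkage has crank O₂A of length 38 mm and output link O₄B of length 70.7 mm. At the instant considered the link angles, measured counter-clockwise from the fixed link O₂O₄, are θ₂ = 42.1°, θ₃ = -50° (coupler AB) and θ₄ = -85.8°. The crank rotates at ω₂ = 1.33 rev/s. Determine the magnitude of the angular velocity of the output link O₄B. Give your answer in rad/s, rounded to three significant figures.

ω₂ = 8.357 rad/s (from 1.33 rev/s).
Differentiating the loop-closure r₂e^{iθ₂}+r₃e^{iθ₃}=r₁+r₄e^{iθ₄} gives r₂ω₂e^{iθ₂}+r₃ω₃e^{iθ₃}=r₄ω₄e^{iθ₄}.
Eliminating the other unknown: ω₄ = r₂ω₂ sin(θ₂−θ₃) / [r₄ sin(θ₄−θ₃)].
Numerator sine = +0.99933; denominator sine = -0.58496.
Result = 0.038·8.357·(+0.99933) / (0.0707·(-0.58496)) = -7.6733 rad/s; magnitude 7.6733 rad/s.

7.67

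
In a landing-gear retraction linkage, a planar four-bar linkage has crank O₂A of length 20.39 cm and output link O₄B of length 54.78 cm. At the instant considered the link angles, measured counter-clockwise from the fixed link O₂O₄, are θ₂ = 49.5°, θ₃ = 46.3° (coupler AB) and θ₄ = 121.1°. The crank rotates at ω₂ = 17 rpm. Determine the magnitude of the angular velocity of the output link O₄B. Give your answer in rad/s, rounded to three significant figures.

0.0383

ω₂ = 1.78 rad/s (from 17 rpm).
Differentiating the loop-closure r₂e^{iθ₂}+r₃e^{iθ₃}=r₁+r₄e^{iθ₄} gives r₂ω₂e^{iθ₂}+r₃ω₃e^{iθ₃}=r₄ω₄e^{iθ₄}.
Eliminating the other unknown: ω₄ = r₂ω₂ sin(θ₂−θ₃) / [r₄ sin(θ₄−θ₃)].
Numerator sine = +0.05582; denominator sine = +0.96502.
Result = 0.2039·1.78·(+0.05582) / (0.5478·(+0.96502)) = +0.03833 rad/s; magnitude 0.03833 rad/s.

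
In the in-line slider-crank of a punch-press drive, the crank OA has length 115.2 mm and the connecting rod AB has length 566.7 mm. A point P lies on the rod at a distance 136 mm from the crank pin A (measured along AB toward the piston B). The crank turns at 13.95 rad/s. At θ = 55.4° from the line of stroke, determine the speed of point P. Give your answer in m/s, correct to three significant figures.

ω = 13.95 rad/s.  Crank-pin speed |V_A| = rω = 1.607 m/s, perpendicular to OA.
Rod angle: sinφ = −(r/L) sinθ ⇒ φ = -9.633°; ω_rod = −rω cosθ/√(L²−r²sin²θ) = -1.6333 rad/s.
V_P = V_A + ω_rod × AP, with AP = 0.136 m along the rod.
Components: V_Px = −rω sinθ − a·ω_rod·sinφ = -1.36 m/s;  V_Py = rω cosθ + a·ω_rod·cosφ = +0.69355 m/s.
|V_P| = √(V_Px² + V_Py²) = 1.5266 m/s.

1.53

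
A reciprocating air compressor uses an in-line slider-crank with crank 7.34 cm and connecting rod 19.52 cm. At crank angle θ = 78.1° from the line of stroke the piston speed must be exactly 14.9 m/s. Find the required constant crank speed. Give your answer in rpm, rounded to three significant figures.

1830

For an in-line slider-crank, |v_piston| = rω|sinθ|·[1 + r cosθ/√(L² − r² sin²θ)].
With r = 0.0734 m, L = 0.1952 m, θ = 78.1°: the bracketed kinematic factor |dx/dθ| = 0.077812 m.
ω = v/|dx/dθ| = 14.9/0.077812 = 191.49 rad/s.
N = 60ω/(2π) = 1828.6 rpm.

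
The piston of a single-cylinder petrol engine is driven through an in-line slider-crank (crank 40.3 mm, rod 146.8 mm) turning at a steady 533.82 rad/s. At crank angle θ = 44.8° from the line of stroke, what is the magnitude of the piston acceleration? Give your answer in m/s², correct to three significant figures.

ω = 533.8 rad/s
x(θ) = r cosθ + √(L² − r² sin²θ); with ω constant, a = ω²·d²x/dθ².
d²x/dθ² = −r cosθ − r²(cos2θ)/√u − r⁴ sin²2θ/(4u^{3/2}),  u = L² − r² sin²θ = 0.0207439 m².
Substituting r = 0.0403 m, L = 0.1468 m, θ = 44.8°: d²x/dθ² = -0.028895 m.
a = ω²·d²x/dθ² = (533.8)²·(-0.028895) = -8234.1 m/s²;  |a| = 8234.1 m/s².

8230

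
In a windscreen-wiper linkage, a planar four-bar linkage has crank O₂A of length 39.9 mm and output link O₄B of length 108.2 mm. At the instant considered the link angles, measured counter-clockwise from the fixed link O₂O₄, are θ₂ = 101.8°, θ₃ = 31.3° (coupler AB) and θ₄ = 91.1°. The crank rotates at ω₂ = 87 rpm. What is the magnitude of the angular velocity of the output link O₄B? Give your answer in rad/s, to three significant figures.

ω₂ = 9.111 rad/s (from 87 rpm).
Differentiating the loop-closure r₂e^{iθ₂}+r₃e^{iθ₃}=r₁+r₄e^{iθ₄} gives r₂ω₂e^{iθ₂}+r₃ω₃e^{iθ₃}=r₄ω₄e^{iθ₄}.
Eliminating the other unknown: ω₄ = r₂ω₂ sin(θ₂−θ₃) / [r₄ sin(θ₄−θ₃)].
Numerator sine = +0.94264; denominator sine = +0.86427.
Result = 0.0399·9.111·(+0.94264) / (0.1082·(+0.86427)) = +3.6643 rad/s; magnitude 3.6643 rad/s.

3.66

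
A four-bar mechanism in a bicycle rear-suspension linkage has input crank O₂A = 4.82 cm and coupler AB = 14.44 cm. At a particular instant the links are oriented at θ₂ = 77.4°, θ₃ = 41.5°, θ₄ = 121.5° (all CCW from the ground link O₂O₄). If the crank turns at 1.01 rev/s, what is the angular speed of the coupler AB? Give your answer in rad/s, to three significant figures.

ω₂ = 6.346 rad/s (from 1.01 rev/s).
Differentiating the loop-closure r₂e^{iθ₂}+r₃e^{iθ₃}=r₁+r₄e^{iθ₄} gives r₂ω₂e^{iθ₂}+r₃ω₃e^{iθ₃}=r₄ω₄e^{iθ₄}.
Eliminating the other unknown: ω₃ = r₂ω₂ sin(θ₄−θ₂) / [r₃ sin(θ₃−θ₄)].
Numerator sine = +0.69591; denominator sine = -0.98481.
Result = 0.0482·6.346·(+0.69591) / (0.1444·(-0.98481)) = -1.4969 rad/s; magnitude 1.4969 rad/s.

1.50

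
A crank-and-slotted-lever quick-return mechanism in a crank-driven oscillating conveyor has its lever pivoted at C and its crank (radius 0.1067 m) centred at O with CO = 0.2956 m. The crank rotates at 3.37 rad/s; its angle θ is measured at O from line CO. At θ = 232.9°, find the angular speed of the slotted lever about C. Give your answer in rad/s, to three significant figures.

ω = 3.37 rad/s
Crank pin A relative to C: A = (d + r cosθ, r sinθ); lever angle φ = atan2(r sinθ, d + r cosθ).
Differentiating tanφ: φ̇ = rω(d cosθ + r)/(d² + r² + 2dr cosθ).
d² + r² + 2dr cosθ = |CA|² = 0.0607133 m²;  d cosθ + r = -0.071608 m.
|ω_lever| = |0.1067·3.37·-0.071608| / 0.0607133 = 0.42411 rad/s.

0.424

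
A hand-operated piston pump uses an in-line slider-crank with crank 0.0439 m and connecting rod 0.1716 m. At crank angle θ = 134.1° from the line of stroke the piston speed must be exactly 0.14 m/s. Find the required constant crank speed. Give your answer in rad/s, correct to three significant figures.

5.42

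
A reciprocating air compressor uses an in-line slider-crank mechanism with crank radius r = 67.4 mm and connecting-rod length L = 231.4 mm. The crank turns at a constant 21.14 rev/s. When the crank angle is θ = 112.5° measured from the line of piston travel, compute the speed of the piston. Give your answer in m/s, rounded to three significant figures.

ω = 2π·21.1 = 132.8 rad/s
For an in-line slider-crank, x = r cosθ + √(L² − r² sin²θ), so v = −rω sinθ·[1 + r cosθ/√(L² − r² sin²θ)].
With r = 0.0674 m, L = 0.2314 m, θ = 112.5°: √(L² − r² sin²θ) = 0.22286 m.
v = −0.0674·132.8·0.92388·[1 + 0.0674·-0.38268/0.22286] = -7.3138 m/s.
|v| = 7.3138 m/s.

7.31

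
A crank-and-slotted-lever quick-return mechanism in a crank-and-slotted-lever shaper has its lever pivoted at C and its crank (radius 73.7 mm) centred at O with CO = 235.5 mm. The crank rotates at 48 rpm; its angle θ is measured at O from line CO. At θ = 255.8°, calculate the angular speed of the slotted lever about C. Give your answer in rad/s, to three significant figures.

0.113

ω = 5.027 rad/s (from 48 rpm).
Crank pin A relative to C: A = (d + r cosθ, r sinθ); lever angle φ = atan2(r sinθ, d + r cosθ).
Differentiating tanφ: φ̇ = rω(d cosθ + r)/(d² + r² + 2dr cosθ).
d² + r² + 2dr cosθ = |CA|² = 0.0523767 m²;  d cosθ + r = +0.01593 m.
|ω_lever| = |0.0737·5.027·+0.01593| / 0.0523767 = 0.11267 rad/s.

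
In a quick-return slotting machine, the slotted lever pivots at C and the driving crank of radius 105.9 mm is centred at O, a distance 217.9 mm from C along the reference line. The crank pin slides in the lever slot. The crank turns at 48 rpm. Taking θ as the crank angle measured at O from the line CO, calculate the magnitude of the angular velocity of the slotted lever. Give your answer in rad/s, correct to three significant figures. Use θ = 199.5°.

3.49

ω = 5.027 rad/s (from 48 rpm).
Crank pin A relative to C: A = (d + r cosθ, r sinθ); lever angle φ = atan2(r sinθ, d + r cosθ).
Differentiating tanφ: φ̇ = rω(d cosθ + r)/(d² + r² + 2dr cosθ).
d² + r² + 2dr cosθ = |CA|² = 0.0151912 m²;  d cosθ + r = -0.099502 m.
|ω_lever| = |0.1059·5.027·-0.099502| / 0.0151912 = 3.4866 rad/s.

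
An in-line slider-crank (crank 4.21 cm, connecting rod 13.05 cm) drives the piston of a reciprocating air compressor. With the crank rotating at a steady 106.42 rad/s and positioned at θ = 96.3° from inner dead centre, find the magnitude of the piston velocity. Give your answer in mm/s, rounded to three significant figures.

4290

ω = 106.4 rad/s
For an in-line slider-crank, x = r cosθ + √(L² − r² sin²θ), so v = −rω sinθ·[1 + r cosθ/√(L² − r² sin²θ)].
With r = 0.0421 m, L = 0.1305 m, θ = 96.3°: √(L² − r² sin²θ) = 0.12361 m.
v = −0.0421·106.4·0.99396·[1 + 0.0421·-0.10973/0.12361] = -4.2868 m/s.
|v| = 4.2868 m/s = 4286.8 mm/s.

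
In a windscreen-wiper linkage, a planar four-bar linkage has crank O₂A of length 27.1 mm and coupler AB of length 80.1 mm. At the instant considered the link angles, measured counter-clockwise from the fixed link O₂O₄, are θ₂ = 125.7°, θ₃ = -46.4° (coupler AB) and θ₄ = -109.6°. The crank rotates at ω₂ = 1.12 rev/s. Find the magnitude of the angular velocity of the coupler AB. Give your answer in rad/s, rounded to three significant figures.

ω₂ = 7.037 rad/s (from 1.12 rev/s).
Differentiating the loop-closure r₂e^{iθ₂}+r₃e^{iθ₃}=r₁+r₄e^{iθ₄} gives r₂ω₂e^{iθ₂}+r₃ω₃e^{iθ₃}=r₄ω₄e^{iθ₄}.
Eliminating the other unknown: ω₃ = r₂ω₂ sin(θ₄−θ₂) / [r₃ sin(θ₃−θ₄)].
Numerator sine = +0.82214; denominator sine = +0.89259.
Result = 0.0271·7.037·(+0.82214) / (0.0801·(+0.89259)) = +2.193 rad/s; magnitude 2.193 rad/s.

2.19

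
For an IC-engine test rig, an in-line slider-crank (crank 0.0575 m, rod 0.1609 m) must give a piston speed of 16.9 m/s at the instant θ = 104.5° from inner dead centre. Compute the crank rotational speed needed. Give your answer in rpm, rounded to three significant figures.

3200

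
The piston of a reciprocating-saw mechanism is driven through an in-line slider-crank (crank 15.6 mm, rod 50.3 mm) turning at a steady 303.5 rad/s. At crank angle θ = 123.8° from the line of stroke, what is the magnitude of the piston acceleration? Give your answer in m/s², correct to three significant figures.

ω = 303.5 rad/s
x(θ) = r cosθ + √(L² − r² sin²θ); with ω constant, a = ω²·d²x/dθ².
d²x/dθ² = −r cosθ − r²(cos2θ)/√u − r⁴ sin²2θ/(4u^{3/2}),  u = L² − r² sin²θ = 0.00236204 m².
Substituting r = 0.0156 m, L = 0.0503 m, θ = 123.8°: d²x/dθ² = +0.010476 m.
a = ω²·d²x/dθ² = (303.5)²·(+0.010476) = +964.98 m/s²;  |a| = 964.98 m/s².

965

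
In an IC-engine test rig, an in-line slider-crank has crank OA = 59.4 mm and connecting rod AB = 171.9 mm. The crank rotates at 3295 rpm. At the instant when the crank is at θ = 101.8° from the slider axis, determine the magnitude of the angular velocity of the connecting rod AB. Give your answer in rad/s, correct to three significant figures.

25.9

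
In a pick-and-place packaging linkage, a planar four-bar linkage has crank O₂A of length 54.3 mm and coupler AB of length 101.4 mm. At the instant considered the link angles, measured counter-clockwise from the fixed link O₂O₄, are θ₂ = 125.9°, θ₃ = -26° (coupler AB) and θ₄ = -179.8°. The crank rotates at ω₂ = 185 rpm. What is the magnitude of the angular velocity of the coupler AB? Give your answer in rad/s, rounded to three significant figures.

19.1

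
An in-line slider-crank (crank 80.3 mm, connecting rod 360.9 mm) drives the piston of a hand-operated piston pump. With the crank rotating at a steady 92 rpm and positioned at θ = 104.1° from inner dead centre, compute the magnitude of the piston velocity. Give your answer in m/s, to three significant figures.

0.709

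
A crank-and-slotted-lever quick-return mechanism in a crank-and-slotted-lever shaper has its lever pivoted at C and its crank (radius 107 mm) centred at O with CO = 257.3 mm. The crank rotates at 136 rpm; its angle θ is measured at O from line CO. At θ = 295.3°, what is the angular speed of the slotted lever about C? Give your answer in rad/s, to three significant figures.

ω = 14.24 rad/s (from 136 rpm).
Crank pin A relative to C: A = (d + r cosθ, r sinθ); lever angle φ = atan2(r sinθ, d + r cosθ).
Differentiating tanφ: φ̇ = rω(d cosθ + r)/(d² + r² + 2dr cosθ).
d² + r² + 2dr cosθ = |CA|² = 0.101184 m²;  d cosθ + r = +0.21696 m.
|ω_lever| = |0.107·14.24·+0.21696| / 0.101184 = 3.2675 rad/s.

3.27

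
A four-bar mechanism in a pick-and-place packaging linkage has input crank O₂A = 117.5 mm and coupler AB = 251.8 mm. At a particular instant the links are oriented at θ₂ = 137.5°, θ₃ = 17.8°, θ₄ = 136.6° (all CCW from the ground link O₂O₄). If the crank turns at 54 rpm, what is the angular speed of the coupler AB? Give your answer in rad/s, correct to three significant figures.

0.0473

ω₂ = 5.655 rad/s (from 54 rpm).
Differentiating the loop-closure r₂e^{iθ₂}+r₃e^{iθ₃}=r₁+r₄e^{iθ₄} gives r₂ω₂e^{iθ₂}+r₃ω₃e^{iθ₃}=r₄ω₄e^{iθ₄}.
Eliminating the other unknown: ω₃ = r₂ω₂ sin(θ₄−θ₂) / [r₃ sin(θ₃−θ₄)].
Numerator sine = -0.01571; denominator sine = -0.87631.
Result = 0.1175·5.655·(-0.01571) / (0.2518·(-0.87631)) = +0.047299 rad/s; magnitude 0.047299 rad/s.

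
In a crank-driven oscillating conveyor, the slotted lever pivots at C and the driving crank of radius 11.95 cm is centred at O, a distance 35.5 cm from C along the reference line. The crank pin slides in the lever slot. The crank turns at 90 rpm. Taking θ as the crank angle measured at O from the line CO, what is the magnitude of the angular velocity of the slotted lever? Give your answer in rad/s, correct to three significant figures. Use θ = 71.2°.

1.57

ω = 9.425 rad/s (from 90 rpm).
Crank pin A relative to C: A = (d + r cosθ, r sinθ); lever angle φ = atan2(r sinθ, d + r cosθ).
Differentiating tanφ: φ̇ = rω(d cosθ + r)/(d² + r² + 2dr cosθ).
d² + r² + 2dr cosθ = |CA|² = 0.167648 m²;  d cosθ + r = +0.2339 m.
|ω_lever| = |0.1195·9.425·+0.2339| / 0.167648 = 1.5714 rad/s.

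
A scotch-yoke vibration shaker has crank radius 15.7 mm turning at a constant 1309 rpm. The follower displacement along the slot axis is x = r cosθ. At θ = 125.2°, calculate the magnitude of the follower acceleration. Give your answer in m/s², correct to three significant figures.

ω = 137.1 rad/s (from 1309 rpm).
x = r cosθ ⇒ ẍ = −rω² cosθ (ω constant).
|a| = rω²|cosθ| = 0.0157·(137.1)²·|cos 125.2°| = 170.05 m/s².

170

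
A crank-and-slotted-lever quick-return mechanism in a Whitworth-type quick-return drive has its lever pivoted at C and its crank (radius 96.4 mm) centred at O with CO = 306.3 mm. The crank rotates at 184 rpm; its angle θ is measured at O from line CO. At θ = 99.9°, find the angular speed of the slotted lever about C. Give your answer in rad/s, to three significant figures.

0.874

ω = 19.27 rad/s (from 184 rpm).
Crank pin A relative to C: A = (d + r cosθ, r sinθ); lever angle φ = atan2(r sinθ, d + r cosθ).
Differentiating tanφ: φ̇ = rω(d cosθ + r)/(d² + r² + 2dr cosθ).
d² + r² + 2dr cosθ = |CA|² = 0.0929594 m²;  d cosθ + r = +0.043738 m.
|ω_lever| = |0.0964·19.27·+0.043738| / 0.0929594 = 0.87396 rad/s.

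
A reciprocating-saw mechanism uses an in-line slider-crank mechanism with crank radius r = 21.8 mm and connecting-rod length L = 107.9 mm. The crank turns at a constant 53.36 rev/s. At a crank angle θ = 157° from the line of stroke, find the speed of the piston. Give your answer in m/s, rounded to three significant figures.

2.32

ω = 2π·53.4 = 335.3 rad/s
For an in-line slider-crank, x = r cosθ + √(L² − r² sin²θ), so v = −rω sinθ·[1 + r cosθ/√(L² − r² sin²θ)].
With r = 0.0218 m, L = 0.1079 m, θ = 157°: √(L² − r² sin²θ) = 0.10756 m.
v = −0.0218·335.3·0.39073·[1 + 0.0218·-0.92050/0.10756] = -2.323 m/s.
|v| = 2.323 m/s.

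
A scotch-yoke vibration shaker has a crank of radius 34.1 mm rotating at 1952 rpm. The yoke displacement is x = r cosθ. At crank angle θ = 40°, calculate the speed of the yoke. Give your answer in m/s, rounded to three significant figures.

4.48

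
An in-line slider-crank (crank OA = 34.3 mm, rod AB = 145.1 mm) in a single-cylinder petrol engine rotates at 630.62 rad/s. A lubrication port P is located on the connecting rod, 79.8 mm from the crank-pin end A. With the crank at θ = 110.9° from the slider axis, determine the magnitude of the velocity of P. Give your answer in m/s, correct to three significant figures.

19.6

ω = 630.6 rad/s.  Crank-pin speed |V_A| = rω = 21.63 m/s, perpendicular to OA.
Rod angle: sinφ = −(r/L) sinθ ⇒ φ = -12.758°; ω_rod = −rω cosθ/√(L²−r²sin²θ) = +54.526 rad/s.
V_P = V_A + ω_rod × AP, with AP = 0.0798 m along the rod.
Components: V_Px = −rω sinθ − a·ω_rod·sinφ = -19.246 m/s;  V_Py = rω cosθ + a·ω_rod·cosφ = -3.4726 m/s.
|V_P| = √(V_Px² + V_Py²) = 19.557 m/s.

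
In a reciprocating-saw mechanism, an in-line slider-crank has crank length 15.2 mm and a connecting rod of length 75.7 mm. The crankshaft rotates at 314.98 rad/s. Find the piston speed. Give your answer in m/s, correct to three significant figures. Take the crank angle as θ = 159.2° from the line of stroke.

1.38

ω = 315 rad/s
For an in-line slider-crank, x = r cosθ + √(L² − r² sin²θ), so v = −rω sinθ·[1 + r cosθ/√(L² − r² sin²θ)].
With r = 0.0152 m, L = 0.0757 m, θ = 159.2°: √(L² − r² sin²θ) = 0.075507 m.
v = −0.0152·315·0.35511·[1 + 0.0152·-0.93483/0.075507] = -1.3802 m/s.
|v| = 1.3802 m/s.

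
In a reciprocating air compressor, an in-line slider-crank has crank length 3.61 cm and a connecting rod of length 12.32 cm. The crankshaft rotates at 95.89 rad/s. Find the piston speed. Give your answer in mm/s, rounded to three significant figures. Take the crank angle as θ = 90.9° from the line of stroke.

ω = 95.89 rad/s
For an in-line slider-crank, x = r cosθ + √(L² − r² sin²θ), so v = −rω sinθ·[1 + r cosθ/√(L² − r² sin²θ)].
With r = 0.0361 m, L = 0.1232 m, θ = 90.9°: √(L² − r² sin²θ) = 0.11779 m.
v = −0.0361·95.89·0.99988·[1 + 0.0361·-0.01571/0.11779] = -3.4445 m/s.
|v| = 3.4445 m/s = 3444.5 mm/s.

3440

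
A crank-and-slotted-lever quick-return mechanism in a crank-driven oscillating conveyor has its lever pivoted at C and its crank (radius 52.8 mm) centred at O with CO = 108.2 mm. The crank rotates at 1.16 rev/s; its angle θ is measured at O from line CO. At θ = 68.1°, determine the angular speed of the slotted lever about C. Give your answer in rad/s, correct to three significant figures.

ω = 7.288 rad/s (from 1.16 rev/s).
Crank pin A relative to C: A = (d + r cosθ, r sinθ); lever angle φ = atan2(r sinθ, d + r cosθ).
Differentiating tanφ: φ̇ = rω(d cosθ + r)/(d² + r² + 2dr cosθ).
d² + r² + 2dr cosθ = |CA|² = 0.0187568 m²;  d cosθ + r = +0.093157 m.
|ω_lever| = |0.0528·7.288·+0.093157| / 0.0187568 = 1.9113 rad/s.

1.91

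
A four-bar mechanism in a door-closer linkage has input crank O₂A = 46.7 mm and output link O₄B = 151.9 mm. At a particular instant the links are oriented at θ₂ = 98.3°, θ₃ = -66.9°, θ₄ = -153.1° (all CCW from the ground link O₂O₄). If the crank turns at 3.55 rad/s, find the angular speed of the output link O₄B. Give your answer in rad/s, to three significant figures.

0.279

ω₂ = 3.55 rad/s
Differentiating the loop-closure r₂e^{iθ₂}+r₃e^{iθ₃}=r₁+r₄e^{iθ₄} gives r₂ω₂e^{iθ₂}+r₃ω₃e^{iθ₃}=r₄ω₄e^{iθ₄}.
Eliminating the other unknown: ω₄ = r₂ω₂ sin(θ₂−θ₃) / [r₄ sin(θ₄−θ₃)].
Numerator sine = +0.25545; denominator sine = -0.99780.
Result = 0.0467·3.55·(+0.25545) / (0.1519·(-0.99780)) = -0.27941 rad/s; magnitude 0.27941 rad/s.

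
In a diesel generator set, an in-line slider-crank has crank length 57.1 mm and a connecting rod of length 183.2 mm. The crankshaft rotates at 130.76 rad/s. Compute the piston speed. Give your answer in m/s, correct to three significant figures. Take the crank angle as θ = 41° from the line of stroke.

6.08

ω = 130.8 rad/s
For an in-line slider-crank, x = r cosθ + √(L² − r² sin²θ), so v = −rω sinθ·[1 + r cosθ/√(L² − r² sin²θ)].
With r = 0.0571 m, L = 0.1832 m, θ = 41°: √(L² − r² sin²θ) = 0.17933 m.
v = −0.0571·130.8·0.65606·[1 + 0.0571·0.75471/0.17933] = -6.0755 m/s.
|v| = 6.0755 m/s.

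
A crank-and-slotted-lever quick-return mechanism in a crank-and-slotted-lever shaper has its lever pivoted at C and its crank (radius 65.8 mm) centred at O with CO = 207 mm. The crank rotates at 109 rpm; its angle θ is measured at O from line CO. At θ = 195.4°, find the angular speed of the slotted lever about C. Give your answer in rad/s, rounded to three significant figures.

4.80

ω = 11.41 rad/s (from 109 rpm).
Crank pin A relative to C: A = (d + r cosθ, r sinθ); lever angle φ = atan2(r sinθ, d + r cosθ).
Differentiating tanφ: φ̇ = rω(d cosθ + r)/(d² + r² + 2dr cosθ).
d² + r² + 2dr cosθ = |CA|² = 0.0209155 m²;  d cosθ + r = -0.13377 m.
|ω_lever| = |0.0658·11.41·-0.13377| / 0.0209155 = 4.8036 rad/s.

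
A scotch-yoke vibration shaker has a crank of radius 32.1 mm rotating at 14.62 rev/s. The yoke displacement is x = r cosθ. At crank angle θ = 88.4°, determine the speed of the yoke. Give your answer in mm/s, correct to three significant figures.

ω = 91.86 rad/s (from 14.62 rev/s).
x = r cosθ ⇒ ẋ = −rω sinθ.
|v| = rω|sinθ| = 0.0321·91.86·|sin 88.4°| = 2.9476 m/s = 2947.6 mm/s.

2950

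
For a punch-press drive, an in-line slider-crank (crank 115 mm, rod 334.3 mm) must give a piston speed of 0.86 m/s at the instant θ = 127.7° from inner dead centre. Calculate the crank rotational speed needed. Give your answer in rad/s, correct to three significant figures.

For an in-line slider-crank, |v_piston| = rω|sinθ|·[1 + r cosθ/√(L² − r² sin²θ)].
With r = 0.115 m, L = 0.3343 m, θ = 127.7°: the bracketed kinematic factor |dx/dθ| = 0.071098 m.
ω = v/|dx/dθ| = 0.86/0.071098 = 12.096 rad/s.

12.1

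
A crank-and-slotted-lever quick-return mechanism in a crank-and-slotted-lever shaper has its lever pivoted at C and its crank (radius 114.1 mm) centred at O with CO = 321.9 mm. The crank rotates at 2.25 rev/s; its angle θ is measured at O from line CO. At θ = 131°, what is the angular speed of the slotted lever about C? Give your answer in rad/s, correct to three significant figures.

2.29

ω = 14.14 rad/s (from 2.25 rev/s).
Crank pin A relative to C: A = (d + r cosθ, r sinθ); lever angle φ = atan2(r sinθ, d + r cosθ).
Differentiating tanφ: φ̇ = rω(d cosθ + r)/(d² + r² + 2dr cosθ).
d² + r² + 2dr cosθ = |CA|² = 0.0684459 m²;  d cosθ + r = -0.097085 m.
|ω_lever| = |0.1141·14.14·-0.097085| / 0.0684459 = 2.288 rad/s.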